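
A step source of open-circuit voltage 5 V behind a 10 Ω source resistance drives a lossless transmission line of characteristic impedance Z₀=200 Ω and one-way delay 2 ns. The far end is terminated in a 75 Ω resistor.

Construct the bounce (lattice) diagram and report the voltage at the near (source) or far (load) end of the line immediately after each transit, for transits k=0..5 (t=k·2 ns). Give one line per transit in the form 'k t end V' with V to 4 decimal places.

0 0 source 4.7619
1 2 load 2.5974
2 4 source 4.5558
3 6 load 3.6656
4 8 source 4.4710
5 10 load 4.1049

Γ_L=-0.454545, Γ_S=-0.904762; launch V₁=5·200/210=4.761905
k=0 src: V=4.7619
k=1 load: inc=4.761905, refl=4.761905·-0.454545=-2.1645; V=0.000000+4.761905+-2.164502=2.5974
k=2 src: inc=-2.164502, refl=-2.164502·-0.904762=1.9584; V=4.761905+-2.164502+1.958359=4.5558
k=3 load: inc=1.958359, refl=1.958359·-0.454545=-0.8902; V=2.597403+1.958359+-0.890163=3.6656
k=4 src: inc=-0.890163, refl=-0.890163·-0.904762=0.8054; V=4.555762+-0.890163+0.805386=4.4710
k=5 load: inc=0.805386, refl=0.805386·-0.454545=-0.3661; V=3.665598+0.805386+-0.366084=4.1049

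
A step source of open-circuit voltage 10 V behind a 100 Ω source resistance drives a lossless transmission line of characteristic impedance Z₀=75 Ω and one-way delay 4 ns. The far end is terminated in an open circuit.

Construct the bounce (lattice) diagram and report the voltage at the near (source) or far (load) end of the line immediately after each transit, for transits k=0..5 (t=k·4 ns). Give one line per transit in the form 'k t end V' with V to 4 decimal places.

Γ_L=1.000000, Γ_S=0.142857; launch V₁=10·75/175=4.285714
k=0 src: V=4.2857
k=1 load: inc=4.285714, refl=4.285714·1.000000=4.2857; V=0.000000+4.285714+4.285714=8.5714
k=2 src: inc=4.285714, refl=4.285714·0.142857=0.6122; V=4.285714+4.285714+0.612245=9.1837
k=3 load: inc=0.612245, refl=0.612245·1.000000=0.6122; V=8.571429+0.612245+0.612245=9.7959
k=4 src: inc=0.612245, refl=0.612245·0.142857=0.0875; V=9.183673+0.612245+0.087464=9.8834
k=5 load: inc=0.087464, refl=0.087464·1.000000=0.0875; V=9.795918+0.087464+0.087464=9.9708

0 0 source 4.2857
1 4 load 8.5714
2 8 source 9.1837
3 12 load 9.7959
4 16 source 9.8834
5 20 load 9.9708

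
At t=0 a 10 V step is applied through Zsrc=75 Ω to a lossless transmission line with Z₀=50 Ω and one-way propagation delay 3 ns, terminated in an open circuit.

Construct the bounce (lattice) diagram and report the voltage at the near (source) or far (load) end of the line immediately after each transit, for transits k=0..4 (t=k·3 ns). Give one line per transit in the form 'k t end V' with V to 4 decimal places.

0 0 source 4.0000
1 3 load 8.0000
2 6 source 8.8000
3 9 load 9.6000
4 12 source 9.7600

Γ_L=1.000000, Γ_S=0.200000; launch V₁=10·50/125=4.000000
k=0 src: V=4.0000
k=1 load: inc=4.000000, refl=4.000000·1.000000=4.0000; V=0.000000+4.000000+4.000000=8.0000
k=2 src: inc=4.000000, refl=4.000000·0.200000=0.8000; V=4.000000+4.000000+0.800000=8.8000
k=3 load: inc=0.800000, refl=0.800000·1.000000=0.8000; V=8.000000+0.800000+0.800000=9.6000
k=4 src: inc=0.800000, refl=0.800000·0.200000=0.1600; V=8.800000+0.800000+0.160000=9.7600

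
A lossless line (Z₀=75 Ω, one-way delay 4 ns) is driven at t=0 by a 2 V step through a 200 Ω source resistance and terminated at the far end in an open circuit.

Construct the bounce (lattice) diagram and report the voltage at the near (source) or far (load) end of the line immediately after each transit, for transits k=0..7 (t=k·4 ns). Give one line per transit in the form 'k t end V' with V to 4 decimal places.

Γ_L=1.000000, Γ_S=0.454545; launch V₁=2·75/275=0.545455
k=0 src: V=0.5455
k=1 load: inc=0.545455, refl=0.545455·1.000000=0.5455; V=0.000000+0.545455+0.545455=1.0909
k=2 src: inc=0.545455, refl=0.545455·0.454545=0.2479; V=0.545455+0.545455+0.247934=1.3388
k=3 load: inc=0.247934, refl=0.247934·1.000000=0.2479; V=1.090909+0.247934+0.247934=1.5868
k=4 src: inc=0.247934, refl=0.247934·0.454545=0.1127; V=1.338843+0.247934+0.112697=1.6995
k=5 load: inc=0.112697, refl=0.112697·1.000000=0.1127; V=1.586777+0.112697+0.112697=1.8122
k=6 src: inc=0.112697, refl=0.112697·0.454545=0.0512; V=1.699474+0.112697+0.051226=1.8634
k=7 load: inc=0.051226, refl=0.051226·1.000000=0.0512; V=1.812171+0.051226+0.051226=1.9146

0 0 source 0.5455
1 4 load 1.0909
2 8 source 1.3388
3 12 load 1.5868
4 16 source 1.6995
5 20 load 1.8122
6 24 source 1.8634
7 28 load 1.9146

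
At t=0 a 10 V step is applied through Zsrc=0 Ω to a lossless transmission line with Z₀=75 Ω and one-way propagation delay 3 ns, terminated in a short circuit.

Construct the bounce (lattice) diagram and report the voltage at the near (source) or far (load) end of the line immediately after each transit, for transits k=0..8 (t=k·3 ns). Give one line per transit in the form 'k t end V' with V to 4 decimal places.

0 0 source 10.0000
1 3 load 0.0000
2 6 source 10.0000
3 9 load 0.0000
4 12 source 10.0000
5 15 load 0.0000
6 18 source 10.0000
7 21 load 0.0000
8 24 source 10.0000

Γ_L=-1.000000, Γ_S=-1.000000; launch V₁=10·75/75=10.000000
k=0 src: V=10.0000
k=1 load: inc=10.000000, refl=10.000000·-1.000000=-10.0000; V=0.000000+10.000000+-10.000000=0.0000
k=2 src: inc=-10.000000, refl=-10.000000·-1.000000=10.0000; V=10.000000+-10.000000+10.000000=10.0000
k=3 load: inc=10.000000, refl=10.000000·-1.000000=-10.0000; V=0.000000+10.000000+-10.000000=0.0000
k=4 src: inc=-10.000000, refl=-10.000000·-1.000000=10.0000; V=10.000000+-10.000000+10.000000=10.0000
k=5 load: inc=10.000000, refl=10.000000·-1.000000=-10.0000; V=0.000000+10.000000+-10.000000=0.0000
k=6 src: inc=-10.000000, refl=-10.000000·-1.000000=10.0000; V=10.000000+-10.000000+10.000000=10.0000
k=7 load: inc=10.000000, refl=10.000000·-1.000000=-10.0000; V=0.000000+10.000000+-10.000000=0.0000
k=8 src: inc=-10.000000, refl=-10.000000·-1.000000=10.0000; V=10.000000+-10.000000+10.000000=10.0000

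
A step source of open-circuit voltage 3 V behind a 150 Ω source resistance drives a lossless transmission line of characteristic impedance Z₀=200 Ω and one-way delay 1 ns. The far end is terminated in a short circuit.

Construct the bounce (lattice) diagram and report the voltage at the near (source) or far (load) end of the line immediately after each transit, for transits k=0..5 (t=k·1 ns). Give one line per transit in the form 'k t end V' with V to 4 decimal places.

Γ_L=-1.000000, Γ_S=-0.142857; launch V₁=3·200/350=1.714286
k=0 src: V=1.7143
k=1 load: inc=1.714286, refl=1.714286·-1.000000=-1.7143; V=0.000000+1.714286+-1.714286=0.0000
k=2 src: inc=-1.714286, refl=-1.714286·-0.142857=0.2449; V=1.714286+-1.714286+0.244898=0.2449
k=3 load: inc=0.244898, refl=0.244898·-1.000000=-0.2449; V=0.000000+0.244898+-0.244898=0.0000
k=4 src: inc=-0.244898, refl=-0.244898·-0.142857=0.0350; V=0.244898+-0.244898+0.034985=0.0350
k=5 load: inc=0.034985, refl=0.034985·-1.000000=-0.0350; V=0.000000+0.034985+-0.034985=0.0000

0 0 source 1.7143
1 1 load 0.0000
2 2 source 0.2449
3 3 load 0.0000
4 4 source 0.0350
5 5 load 0.0000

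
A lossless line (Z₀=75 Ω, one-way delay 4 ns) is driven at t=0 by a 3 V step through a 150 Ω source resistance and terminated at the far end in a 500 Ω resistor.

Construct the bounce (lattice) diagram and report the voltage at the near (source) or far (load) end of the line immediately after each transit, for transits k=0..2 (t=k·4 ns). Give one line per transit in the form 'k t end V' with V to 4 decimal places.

0 0 source 1.0000
1 4 load 1.7391
2 8 source 1.9855

Γ_L=0.739130, Γ_S=0.333333; launch V₁=3·75/225=1.000000
k=0 src: V=1.0000
k=1 load: inc=1.000000, refl=1.000000·0.739130=0.7391; V=0.000000+1.000000+0.739130=1.7391
k=2 src: inc=0.739130, refl=0.739130·0.333333=0.2464; V=1.000000+0.739130+0.246377=1.9855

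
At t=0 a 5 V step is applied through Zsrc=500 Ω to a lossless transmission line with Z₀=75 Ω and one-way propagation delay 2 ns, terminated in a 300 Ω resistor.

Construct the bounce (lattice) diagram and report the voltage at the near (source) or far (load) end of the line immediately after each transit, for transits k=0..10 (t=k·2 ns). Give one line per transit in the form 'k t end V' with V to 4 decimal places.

Γ_L=0.600000, Γ_S=0.739130; launch V₁=5·75/575=0.652174
k=0 src: V=0.6522
k=1 load: inc=0.652174, refl=0.652174·0.600000=0.3913; V=0.000000+0.652174+0.391304=1.0435
k=2 src: inc=0.391304, refl=0.391304·0.739130=0.2892; V=0.652174+0.391304+0.289225=1.3327
k=3 load: inc=0.289225, refl=0.289225·0.600000=0.1735; V=1.043478+0.289225+0.173535=1.5062
k=4 src: inc=0.173535, refl=0.173535·0.739130=0.1283; V=1.332703+0.173535+0.128265=1.6345
k=5 load: inc=0.128265, refl=0.128265·0.600000=0.0770; V=1.506238+0.128265+0.076959=1.7115
k=6 src: inc=0.076959, refl=0.076959·0.739130=0.0569; V=1.634503+0.076959+0.056883=1.7683
k=7 load: inc=0.056883, refl=0.056883·0.600000=0.0341; V=1.711462+0.056883+0.034130=1.8025
k=8 src: inc=0.034130, refl=0.034130·0.739130=0.0252; V=1.768345+0.034130+0.025226=1.8277
k=9 load: inc=0.025226, refl=0.025226·0.600000=0.0151; V=1.802475+0.025226+0.015136=1.8428
k=10 src: inc=0.015136, refl=0.015136·0.739130=0.0112; V=1.827701+0.015136+0.011187=1.8540

0 0 source 0.6522
1 2 load 1.0435
2 4 source 1.3327
3 6 load 1.5062
4 8 source 1.6345
5 10 load 1.7115
6 12 source 1.7683
7 14 load 1.8025
8 16 source 1.8277
9 18 load 1.8428
10 20 source 1.8540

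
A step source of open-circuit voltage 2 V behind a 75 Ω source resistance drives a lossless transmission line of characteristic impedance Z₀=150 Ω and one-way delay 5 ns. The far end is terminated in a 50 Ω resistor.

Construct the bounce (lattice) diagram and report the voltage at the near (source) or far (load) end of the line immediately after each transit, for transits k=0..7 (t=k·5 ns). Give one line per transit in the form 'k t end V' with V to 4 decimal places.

0 0 source 1.3333
1 5 load 0.6667
2 10 source 0.8889
3 15 load 0.7778
4 20 source 0.8148
5 25 load 0.7963
6 30 source 0.8025
7 35 load 0.7994

Γ_L=-0.500000, Γ_S=-0.333333; launch V₁=2·150/225=1.333333
k=0 src: V=1.3333
k=1 load: inc=1.333333, refl=1.333333·-0.500000=-0.6667; V=0.000000+1.333333+-0.666667=0.6667
k=2 src: inc=-0.666667, refl=-0.666667·-0.333333=0.2222; V=1.333333+-0.666667+0.222222=0.8889
k=3 load: inc=0.222222, refl=0.222222·-0.500000=-0.1111; V=0.666667+0.222222+-0.111111=0.7778
k=4 src: inc=-0.111111, refl=-0.111111·-0.333333=0.0370; V=0.888889+-0.111111+0.037037=0.8148
k=5 load: inc=0.037037, refl=0.037037·-0.500000=-0.0185; V=0.777778+0.037037+-0.018519=0.7963
k=6 src: inc=-0.018519, refl=-0.018519·-0.333333=0.0062; V=0.814815+-0.018519+0.006173=0.8025
k=7 load: inc=0.006173, refl=0.006173·-0.500000=-0.0031; V=0.796296+0.006173+-0.003086=0.7994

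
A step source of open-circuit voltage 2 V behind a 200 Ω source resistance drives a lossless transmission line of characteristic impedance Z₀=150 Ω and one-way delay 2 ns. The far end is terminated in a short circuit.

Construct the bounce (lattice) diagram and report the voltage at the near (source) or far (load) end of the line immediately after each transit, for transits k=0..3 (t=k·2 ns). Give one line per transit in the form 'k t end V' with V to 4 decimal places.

0 0 source 0.8571
1 2 load 0.0000
2 4 source -0.1224
3 6 load 0.0000

Γ_L=-1.000000, Γ_S=0.142857; launch V₁=2·150/350=0.857143
k=0 src: V=0.8571
k=1 load: inc=0.857143, refl=0.857143·-1.000000=-0.8571; V=0.000000+0.857143+-0.857143=0.0000
k=2 src: inc=-0.857143, refl=-0.857143·0.142857=-0.1224; V=0.857143+-0.857143+-0.122449=-0.1224
k=3 load: inc=-0.122449, refl=-0.122449·-1.000000=0.1224; V=0.000000+-0.122449+0.122449=0.0000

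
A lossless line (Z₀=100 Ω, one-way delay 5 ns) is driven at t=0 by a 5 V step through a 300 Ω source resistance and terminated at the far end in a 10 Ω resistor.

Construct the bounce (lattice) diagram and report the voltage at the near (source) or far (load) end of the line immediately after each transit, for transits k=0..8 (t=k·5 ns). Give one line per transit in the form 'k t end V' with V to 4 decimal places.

0 0 source 1.2500
1 5 load 0.2273
2 10 source -0.2841
3 15 load 0.1343
4 20 source 0.3435
5 25 load 0.1723
6 30 source 0.0868
7 35 load 0.1568
8 40 source 0.1918

Γ_L=-0.818182, Γ_S=0.500000; launch V₁=5·100/400=1.250000
k=0 src: V=1.2500
k=1 load: inc=1.250000, refl=1.250000·-0.818182=-1.0227; V=0.000000+1.250000+-1.022727=0.2273
k=2 src: inc=-1.022727, refl=-1.022727·0.500000=-0.5114; V=1.250000+-1.022727+-0.511364=-0.2841
k=3 load: inc=-0.511364, refl=-0.511364·-0.818182=0.4184; V=0.227273+-0.511364+0.418388=0.1343
k=4 src: inc=0.418388, refl=0.418388·0.500000=0.2092; V=-0.284091+0.418388+0.209194=0.3435
k=5 load: inc=0.209194, refl=0.209194·-0.818182=-0.1712; V=0.134298+0.209194+-0.171159=0.1723
k=6 src: inc=-0.171159, refl=-0.171159·0.500000=-0.0856; V=0.343492+-0.171159+-0.085579=0.0868
k=7 load: inc=-0.085579, refl=-0.085579·-0.818182=0.0700; V=0.172333+-0.085579+0.070020=0.1568
k=8 src: inc=0.070020, refl=0.070020·0.500000=0.0350; V=0.086753+0.070020+0.035010=0.1918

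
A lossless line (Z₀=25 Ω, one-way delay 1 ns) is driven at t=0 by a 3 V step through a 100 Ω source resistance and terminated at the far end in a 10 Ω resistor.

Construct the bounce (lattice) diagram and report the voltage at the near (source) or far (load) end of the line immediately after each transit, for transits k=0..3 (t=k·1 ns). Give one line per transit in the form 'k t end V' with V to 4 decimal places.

0 0 source 0.6000
1 1 load 0.3429
2 2 source 0.1886
3 3 load 0.2547

Γ_L=-0.428571, Γ_S=0.600000; launch V₁=3·25/125=0.600000
k=0 src: V=0.6000
k=1 load: inc=0.600000, refl=0.600000·-0.428571=-0.2571; V=0.000000+0.600000+-0.257143=0.3429
k=2 src: inc=-0.257143, refl=-0.257143·0.600000=-0.1543; V=0.600000+-0.257143+-0.154286=0.1886
k=3 load: inc=-0.154286, refl=-0.154286·-0.428571=0.0661; V=0.342857+-0.154286+0.066122=0.2547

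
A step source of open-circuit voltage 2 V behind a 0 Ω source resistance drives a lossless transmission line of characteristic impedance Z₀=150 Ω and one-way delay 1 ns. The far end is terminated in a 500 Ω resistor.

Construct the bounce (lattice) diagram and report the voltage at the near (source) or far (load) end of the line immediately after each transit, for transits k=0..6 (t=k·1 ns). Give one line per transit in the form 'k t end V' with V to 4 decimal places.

0 0 source 2.0000
1 1 load 3.0769
2 2 source 2.0000
3 3 load 1.4201
4 4 source 2.0000
5 5 load 2.3122
6 6 source 2.0000

Γ_L=0.538462, Γ_S=-1.000000; launch V₁=2·150/150=2.000000
k=0 src: V=2.0000
k=1 load: inc=2.000000, refl=2.000000·0.538462=1.0769; V=0.000000+2.000000+1.076923=3.0769
k=2 src: inc=1.076923, refl=1.076923·-1.000000=-1.0769; V=2.000000+1.076923+-1.076923=2.0000
k=3 load: inc=-1.076923, refl=-1.076923·0.538462=-0.5799; V=3.076923+-1.076923+-0.579882=1.4201
k=4 src: inc=-0.579882, refl=-0.579882·-1.000000=0.5799; V=2.000000+-0.579882+0.579882=2.0000
k=5 load: inc=0.579882, refl=0.579882·0.538462=0.3122; V=1.420118+0.579882+0.312244=2.3122
k=6 src: inc=0.312244, refl=0.312244·-1.000000=-0.3122; V=2.000000+0.312244+-0.312244=2.0000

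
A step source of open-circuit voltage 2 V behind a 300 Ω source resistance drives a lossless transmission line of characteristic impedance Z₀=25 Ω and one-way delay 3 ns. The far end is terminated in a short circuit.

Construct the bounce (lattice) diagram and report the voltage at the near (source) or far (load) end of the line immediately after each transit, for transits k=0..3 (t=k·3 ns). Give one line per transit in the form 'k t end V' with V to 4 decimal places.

0 0 source 0.1538
1 3 load 0.0000
2 6 source -0.1302
3 9 load 0.0000

Γ_L=-1.000000, Γ_S=0.846154; launch V₁=2·25/325=0.153846
k=0 src: V=0.1538
k=1 load: inc=0.153846, refl=0.153846·-1.000000=-0.1538; V=0.000000+0.153846+-0.153846=0.0000
k=2 src: inc=-0.153846, refl=-0.153846·0.846154=-0.1302; V=0.153846+-0.153846+-0.130178=-0.1302
k=3 load: inc=-0.130178, refl=-0.130178·-1.000000=0.1302; V=0.000000+-0.130178+0.130178=0.0000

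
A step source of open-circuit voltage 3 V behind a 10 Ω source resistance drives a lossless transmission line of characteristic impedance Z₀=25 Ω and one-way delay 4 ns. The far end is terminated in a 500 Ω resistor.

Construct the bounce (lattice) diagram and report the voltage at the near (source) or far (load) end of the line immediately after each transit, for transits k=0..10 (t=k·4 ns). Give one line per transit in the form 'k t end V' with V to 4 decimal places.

0 0 source 2.1429
1 4 load 4.0816
2 8 source 3.2507
3 12 load 2.4990
4 16 source 2.8211
5 20 load 3.1126
6 24 source 2.9877
7 28 load 2.8747
8 32 source 2.9231
9 36 load 2.9670
10 40 source 2.9482

Γ_L=0.904762, Γ_S=-0.428571; launch V₁=3·25/35=2.142857
k=0 src: V=2.1429
k=1 load: inc=2.142857, refl=2.142857·0.904762=1.9388; V=0.000000+2.142857+1.938776=4.0816
k=2 src: inc=1.938776, refl=1.938776·-0.428571=-0.8309; V=2.142857+1.938776+-0.830904=3.2507
k=3 load: inc=-0.830904, refl=-0.830904·0.904762=-0.7518; V=4.081633+-0.830904+-0.751770=2.4990
k=4 src: inc=-0.751770, refl=-0.751770·-0.428571=0.3222; V=3.250729+-0.751770+0.322187=2.8211
k=5 load: inc=0.322187, refl=0.322187·0.904762=0.2915; V=2.498959+0.322187+0.291503=3.1126
k=6 src: inc=0.291503, refl=0.291503·-0.428571=-0.1249; V=2.821146+0.291503+-0.124930=2.9877
k=7 load: inc=-0.124930, refl=-0.124930·0.904762=-0.1130; V=3.112649+-0.124930+-0.113032=2.8747
k=8 src: inc=-0.113032, refl=-0.113032·-0.428571=0.0484; V=2.987719+-0.113032+0.048442=2.9231
k=9 load: inc=0.048442, refl=0.048442·0.904762=0.0438; V=2.874687+0.048442+0.043829=2.9670
k=10 src: inc=0.043829, refl=0.043829·-0.428571=-0.0188; V=2.923129+0.043829+-0.018784=2.9482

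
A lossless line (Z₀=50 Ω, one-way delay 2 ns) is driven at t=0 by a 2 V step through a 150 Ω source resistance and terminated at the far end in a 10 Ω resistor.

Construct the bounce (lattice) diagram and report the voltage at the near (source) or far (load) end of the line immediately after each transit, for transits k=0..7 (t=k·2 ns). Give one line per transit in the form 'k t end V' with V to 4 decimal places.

0 0 source 0.5000
1 2 load 0.1667
2 4 source 0.0000
3 6 load 0.1111
4 8 source 0.1667
5 10 load 0.1296
6 12 source 0.1111
7 14 load 0.1235

Γ_L=-0.666667, Γ_S=0.500000; launch V₁=2·50/200=0.500000
k=0 src: V=0.5000
k=1 load: inc=0.500000, refl=0.500000·-0.666667=-0.3333; V=0.000000+0.500000+-0.333333=0.1667
k=2 src: inc=-0.333333, refl=-0.333333·0.500000=-0.1667; V=0.500000+-0.333333+-0.166667=0.0000
k=3 load: inc=-0.166667, refl=-0.166667·-0.666667=0.1111; V=0.166667+-0.166667+0.111111=0.1111
k=4 src: inc=0.111111, refl=0.111111·0.500000=0.0556; V=0.000000+0.111111+0.055556=0.1667
k=5 load: inc=0.055556, refl=0.055556·-0.666667=-0.0370; V=0.111111+0.055556+-0.037037=0.1296
k=6 src: inc=-0.037037, refl=-0.037037·0.500000=-0.0185; V=0.166667+-0.037037+-0.018519=0.1111
k=7 load: inc=-0.018519, refl=-0.018519·-0.666667=0.0123; V=0.129630+-0.018519+0.012346=0.1235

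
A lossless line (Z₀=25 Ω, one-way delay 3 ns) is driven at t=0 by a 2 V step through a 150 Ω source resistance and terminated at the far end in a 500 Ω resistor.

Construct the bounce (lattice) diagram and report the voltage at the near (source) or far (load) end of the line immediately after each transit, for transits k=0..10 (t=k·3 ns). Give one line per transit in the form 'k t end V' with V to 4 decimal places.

Γ_L=0.904762, Γ_S=0.714286; launch V₁=2·25/175=0.285714
k=0 src: V=0.2857
k=1 load: inc=0.285714, refl=0.285714·0.904762=0.2585; V=0.000000+0.285714+0.258503=0.5442
k=2 src: inc=0.258503, refl=0.258503·0.714286=0.1846; V=0.285714+0.258503+0.184645=0.7289
k=3 load: inc=0.184645, refl=0.184645·0.904762=0.1671; V=0.544218+0.184645+0.167060=0.8959
k=4 src: inc=0.167060, refl=0.167060·0.714286=0.1193; V=0.728863+0.167060+0.119329=1.0153
k=5 load: inc=0.119329, refl=0.119329·0.904762=0.1080; V=0.895923+0.119329+0.107964=1.1232
k=6 src: inc=0.107964, refl=0.107964·0.714286=0.0771; V=1.015252+0.107964+0.077117=1.2003
k=7 load: inc=0.077117, refl=0.077117·0.904762=0.0698; V=1.123216+0.077117+0.069773=1.2701
k=8 src: inc=0.069773, refl=0.069773·0.714286=0.0498; V=1.200333+0.069773+0.049838=1.3199
k=9 load: inc=0.049838, refl=0.049838·0.904762=0.0451; V=1.270105+0.049838+0.045091=1.3650
k=10 src: inc=0.045091, refl=0.045091·0.714286=0.0322; V=1.319943+0.045091+0.032208=1.3972

0 0 source 0.2857
1 3 load 0.5442
2 6 source 0.7289
3 9 load 0.8959
4 12 source 1.0153
5 15 load 1.1232
6 18 source 1.2003
7 21 load 1.2701
8 24 source 1.3199
9 27 load 1.3650
10 30 source 1.3972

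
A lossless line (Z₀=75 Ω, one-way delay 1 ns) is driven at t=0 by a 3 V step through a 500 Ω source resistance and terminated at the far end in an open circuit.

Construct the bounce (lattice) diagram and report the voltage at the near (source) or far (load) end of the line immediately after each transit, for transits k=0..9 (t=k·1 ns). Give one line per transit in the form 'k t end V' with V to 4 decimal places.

0 0 source 0.3913
1 1 load 0.7826
2 2 source 1.0718
3 3 load 1.3611
4 4 source 1.5748
5 5 load 1.7886
6 6 source 1.9466
7 7 load 2.1046
8 8 source 2.2214
9 9 load 2.3382

Γ_L=1.000000, Γ_S=0.739130; launch V₁=3·75/575=0.391304
k=0 src: V=0.3913
k=1 load: inc=0.391304, refl=0.391304·1.000000=0.3913; V=0.000000+0.391304+0.391304=0.7826
k=2 src: inc=0.391304, refl=0.391304·0.739130=0.2892; V=0.391304+0.391304+0.289225=1.0718
k=3 load: inc=0.289225, refl=0.289225·1.000000=0.2892; V=0.782609+0.289225+0.289225=1.3611
k=4 src: inc=0.289225, refl=0.289225·0.739130=0.2138; V=1.071834+0.289225+0.213775=1.5748
k=5 load: inc=0.213775, refl=0.213775·1.000000=0.2138; V=1.361059+0.213775+0.213775=1.7886
k=6 src: inc=0.213775, refl=0.213775·0.739130=0.1580; V=1.574834+0.213775+0.158008=1.9466
k=7 load: inc=0.158008, refl=0.158008·1.000000=0.1580; V=1.788609+0.158008+0.158008=2.1046
k=8 src: inc=0.158008, refl=0.158008·0.739130=0.1168; V=1.946616+0.158008+0.116788=2.2214
k=9 load: inc=0.116788, refl=0.116788·1.000000=0.1168; V=2.104624+0.116788+0.116788=2.3382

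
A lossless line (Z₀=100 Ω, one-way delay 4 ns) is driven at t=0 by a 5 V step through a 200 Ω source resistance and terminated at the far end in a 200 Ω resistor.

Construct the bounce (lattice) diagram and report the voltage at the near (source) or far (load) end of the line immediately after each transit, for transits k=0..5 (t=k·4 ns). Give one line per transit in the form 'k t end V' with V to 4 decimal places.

0 0 source 1.6667
1 4 load 2.2222
2 8 source 2.4074
3 12 load 2.4691
4 16 source 2.4897
5 20 load 2.4966

Γ_L=0.333333, Γ_S=0.333333; launch V₁=5·100/300=1.666667
k=0 src: V=1.6667
k=1 load: inc=1.666667, refl=1.666667·0.333333=0.5556; V=0.000000+1.666667+0.555556=2.2222
k=2 src: inc=0.555556, refl=0.555556·0.333333=0.1852; V=1.666667+0.555556+0.185185=2.4074
k=3 load: inc=0.185185, refl=0.185185·0.333333=0.0617; V=2.222222+0.185185+0.061728=2.4691
k=4 src: inc=0.061728, refl=0.061728·0.333333=0.0206; V=2.407407+0.061728+0.020576=2.4897
k=5 load: inc=0.020576, refl=0.020576·0.333333=0.0069; V=2.469136+0.020576+0.006859=2.4966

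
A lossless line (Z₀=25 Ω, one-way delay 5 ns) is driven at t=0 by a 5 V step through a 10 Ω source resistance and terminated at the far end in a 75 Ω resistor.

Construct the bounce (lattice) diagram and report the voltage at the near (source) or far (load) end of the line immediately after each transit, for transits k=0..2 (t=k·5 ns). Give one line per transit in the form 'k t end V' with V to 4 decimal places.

0 0 source 3.5714
1 5 load 5.3571
2 10 source 4.5918

Γ_L=0.500000, Γ_S=-0.428571; launch V₁=5·25/35=3.571429
k=0 src: V=3.5714
k=1 load: inc=3.571429, refl=3.571429·0.500000=1.7857; V=0.000000+3.571429+1.785714=5.3571
k=2 src: inc=1.785714, refl=1.785714·-0.428571=-0.7653; V=3.571429+1.785714+-0.765306=4.5918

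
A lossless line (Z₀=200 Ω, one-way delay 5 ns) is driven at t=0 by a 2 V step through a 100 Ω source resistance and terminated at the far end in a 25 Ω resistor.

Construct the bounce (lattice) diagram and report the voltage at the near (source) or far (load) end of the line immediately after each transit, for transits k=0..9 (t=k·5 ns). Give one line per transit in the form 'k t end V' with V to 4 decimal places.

Γ_L=-0.777778, Γ_S=-0.333333; launch V₁=2·200/300=1.333333
k=0 src: V=1.3333
k=1 load: inc=1.333333, refl=1.333333·-0.777778=-1.0370; V=0.000000+1.333333+-1.037037=0.2963
k=2 src: inc=-1.037037, refl=-1.037037·-0.333333=0.3457; V=1.333333+-1.037037+0.345679=0.6420
k=3 load: inc=0.345679, refl=0.345679·-0.777778=-0.2689; V=0.296296+0.345679+-0.268861=0.3731
k=4 src: inc=-0.268861, refl=-0.268861·-0.333333=0.0896; V=0.641975+-0.268861+0.089620=0.4627
k=5 load: inc=0.089620, refl=0.089620·-0.777778=-0.0697; V=0.373114+0.089620+-0.069705=0.3930
k=6 src: inc=-0.069705, refl=-0.069705·-0.333333=0.0232; V=0.462734+-0.069705+0.023235=0.4163
k=7 load: inc=0.023235, refl=0.023235·-0.777778=-0.0181; V=0.393030+0.023235+-0.018072=0.3982
k=8 src: inc=-0.018072, refl=-0.018072·-0.333333=0.0060; V=0.416264+-0.018072+0.006024=0.4042
k=9 load: inc=0.006024, refl=0.006024·-0.777778=-0.0047; V=0.398193+0.006024+-0.004685=0.3995

0 0 source 1.3333
1 5 load 0.2963
2 10 source 0.6420
3 15 load 0.3731
4 20 source 0.4627
5 25 load 0.3930
6 30 source 0.4163
7 35 load 0.3982
8 40 source 0.4042
9 45 load 0.3995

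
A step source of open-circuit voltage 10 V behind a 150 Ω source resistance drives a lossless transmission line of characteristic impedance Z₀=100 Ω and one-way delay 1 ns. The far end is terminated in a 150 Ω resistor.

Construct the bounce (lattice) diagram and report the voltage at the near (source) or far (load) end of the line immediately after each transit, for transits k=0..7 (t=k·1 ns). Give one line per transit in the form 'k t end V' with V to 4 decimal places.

0 0 source 4.0000
1 1 load 4.8000
2 2 source 4.9600
3 3 load 4.9920
4 4 source 4.9984
5 5 load 4.9997
6 6 source 4.9999
7 7 load 5.0000

Γ_L=0.200000, Γ_S=0.200000; launch V₁=10·100/250=4.000000
k=0 src: V=4.0000
k=1 load: inc=4.000000, refl=4.000000·0.200000=0.8000; V=0.000000+4.000000+0.800000=4.8000
k=2 src: inc=0.800000, refl=0.800000·0.200000=0.1600; V=4.000000+0.800000+0.160000=4.9600
k=3 load: inc=0.160000, refl=0.160000·0.200000=0.0320; V=4.800000+0.160000+0.032000=4.9920
k=4 src: inc=0.032000, refl=0.032000·0.200000=0.0064; V=4.960000+0.032000+0.006400=4.9984
k=5 load: inc=0.006400, refl=0.006400·0.200000=0.0013; V=4.992000+0.006400+0.001280=4.9997
k=6 src: inc=0.001280, refl=0.001280·0.200000=0.0003; V=4.998400+0.001280+0.000256=4.9999
k=7 load: inc=0.000256, refl=0.000256·0.200000=0.0001; V=4.999680+0.000256+0.000051=5.0000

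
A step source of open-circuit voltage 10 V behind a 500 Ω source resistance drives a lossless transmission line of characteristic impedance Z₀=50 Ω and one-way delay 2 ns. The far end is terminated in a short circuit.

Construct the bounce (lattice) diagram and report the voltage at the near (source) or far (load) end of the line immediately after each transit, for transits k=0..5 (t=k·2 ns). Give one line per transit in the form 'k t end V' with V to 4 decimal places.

0 0 source 0.9091
1 2 load 0.0000
2 4 source -0.7438
3 6 load 0.0000
4 8 source 0.6086
5 10 load 0.0000

Γ_L=-1.000000, Γ_S=0.818182; launch V₁=10·50/550=0.909091
k=0 src: V=0.9091
k=1 load: inc=0.909091, refl=0.909091·-1.000000=-0.9091; V=0.000000+0.909091+-0.909091=0.0000
k=2 src: inc=-0.909091, refl=-0.909091·0.818182=-0.7438; V=0.909091+-0.909091+-0.743802=-0.7438
k=3 load: inc=-0.743802, refl=-0.743802·-1.000000=0.7438; V=0.000000+-0.743802+0.743802=0.0000
k=4 src: inc=0.743802, refl=0.743802·0.818182=0.6086; V=-0.743802+0.743802+0.608565=0.6086
k=5 load: inc=0.608565, refl=0.608565·-1.000000=-0.6086; V=0.000000+0.608565+-0.608565=0.0000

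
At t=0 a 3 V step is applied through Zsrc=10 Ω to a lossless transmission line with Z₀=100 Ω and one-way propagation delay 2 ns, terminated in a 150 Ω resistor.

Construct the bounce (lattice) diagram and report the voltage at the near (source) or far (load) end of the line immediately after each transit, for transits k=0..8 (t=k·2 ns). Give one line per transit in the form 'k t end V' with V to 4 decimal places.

Γ_L=0.200000, Γ_S=-0.818182; launch V₁=3·100/110=2.727273
k=0 src: V=2.7273
k=1 load: inc=2.727273, refl=2.727273·0.200000=0.5455; V=0.000000+2.727273+0.545455=3.2727
k=2 src: inc=0.545455, refl=0.545455·-0.818182=-0.4463; V=2.727273+0.545455+-0.446281=2.8264
k=3 load: inc=-0.446281, refl=-0.446281·0.200000=-0.0893; V=3.272727+-0.446281+-0.089256=2.7372
k=4 src: inc=-0.089256, refl=-0.089256·-0.818182=0.0730; V=2.826446+-0.089256+0.073028=2.8102
k=5 load: inc=0.073028, refl=0.073028·0.200000=0.0146; V=2.737190+0.073028+0.014606=2.8248
k=6 src: inc=0.014606, refl=0.014606·-0.818182=-0.0120; V=2.810218+0.014606+-0.011950=2.8129
k=7 load: inc=-0.011950, refl=-0.011950·0.200000=-0.0024; V=2.824823+-0.011950+-0.002390=2.8105
k=8 src: inc=-0.002390, refl=-0.002390·-0.818182=0.0020; V=2.812873+-0.002390+0.001955=2.8124

0 0 source 2.7273
1 2 load 3.2727
2 4 source 2.8264
3 6 load 2.7372
4 8 source 2.8102
5 10 load 2.8248
6 12 source 2.8129
7 14 load 2.8105
8 16 source 2.8124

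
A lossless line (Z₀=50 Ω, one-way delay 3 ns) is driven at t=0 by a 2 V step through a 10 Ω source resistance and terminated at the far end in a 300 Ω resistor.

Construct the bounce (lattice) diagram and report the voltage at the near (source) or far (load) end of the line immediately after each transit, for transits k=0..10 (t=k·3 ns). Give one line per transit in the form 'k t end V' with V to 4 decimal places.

Γ_L=0.714286, Γ_S=-0.666667; launch V₁=2·50/60=1.666667
k=0 src: V=1.6667
k=1 load: inc=1.666667, refl=1.666667·0.714286=1.1905; V=0.000000+1.666667+1.190476=2.8571
k=2 src: inc=1.190476, refl=1.190476·-0.666667=-0.7937; V=1.666667+1.190476+-0.793651=2.0635
k=3 load: inc=-0.793651, refl=-0.793651·0.714286=-0.5669; V=2.857143+-0.793651+-0.566893=1.4966
k=4 src: inc=-0.566893, refl=-0.566893·-0.666667=0.3779; V=2.063492+-0.566893+0.377929=1.8745
k=5 load: inc=0.377929, refl=0.377929·0.714286=0.2699; V=1.496599+0.377929+0.269949=2.1445
k=6 src: inc=0.269949, refl=0.269949·-0.666667=-0.1800; V=1.874528+0.269949+-0.179966=1.9645
k=7 load: inc=-0.179966, refl=-0.179966·0.714286=-0.1285; V=2.144477+-0.179966+-0.128547=1.8360
k=8 src: inc=-0.128547, refl=-0.128547·-0.666667=0.0857; V=1.964511+-0.128547+0.085698=1.9217
k=9 load: inc=0.085698, refl=0.085698·0.714286=0.0612; V=1.835963+0.085698+0.061213=1.9829
k=10 src: inc=0.061213, refl=0.061213·-0.666667=-0.0408; V=1.921662+0.061213+-0.040809=1.9421

0 0 source 1.6667
1 3 load 2.8571
2 6 source 2.0635
3 9 load 1.4966
4 12 source 1.8745
5 15 load 2.1445
6 18 source 1.9645
7 21 load 1.8360
8 24 source 1.9217
9 27 load 1.9829
10 30 source 1.9421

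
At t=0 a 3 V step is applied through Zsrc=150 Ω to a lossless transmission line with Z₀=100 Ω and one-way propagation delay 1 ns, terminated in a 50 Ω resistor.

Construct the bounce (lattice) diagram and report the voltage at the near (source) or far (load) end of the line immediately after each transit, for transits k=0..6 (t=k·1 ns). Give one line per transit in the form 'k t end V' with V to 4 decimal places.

Γ_L=-0.333333, Γ_S=0.200000; launch V₁=3·100/250=1.200000
k=0 src: V=1.2000
k=1 load: inc=1.200000, refl=1.200000·-0.333333=-0.4000; V=0.000000+1.200000+-0.400000=0.8000
k=2 src: inc=-0.400000, refl=-0.400000·0.200000=-0.0800; V=1.200000+-0.400000+-0.080000=0.7200
k=3 load: inc=-0.080000, refl=-0.080000·-0.333333=0.0267; V=0.800000+-0.080000+0.026667=0.7467
k=4 src: inc=0.026667, refl=0.026667·0.200000=0.0053; V=0.720000+0.026667+0.005333=0.7520
k=5 load: inc=0.005333, refl=0.005333·-0.333333=-0.0018; V=0.746667+0.005333+-0.001778=0.7502
k=6 src: inc=-0.001778, refl=-0.001778·0.200000=-0.0004; V=0.752000+-0.001778+-0.000356=0.7499

0 0 source 1.2000
1 1 load 0.8000
2 2 source 0.7200
3 3 load 0.7467
4 4 source 0.7520
5 5 load 0.7502
6 6 source 0.7499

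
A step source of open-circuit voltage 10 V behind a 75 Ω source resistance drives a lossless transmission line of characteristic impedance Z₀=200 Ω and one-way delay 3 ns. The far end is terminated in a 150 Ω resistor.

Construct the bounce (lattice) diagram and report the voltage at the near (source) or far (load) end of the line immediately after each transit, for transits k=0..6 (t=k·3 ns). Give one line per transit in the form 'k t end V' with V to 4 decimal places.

Γ_L=-0.142857, Γ_S=-0.454545; launch V₁=10·200/275=7.272727
k=0 src: V=7.2727
k=1 load: inc=7.272727, refl=7.272727·-0.142857=-1.0390; V=0.000000+7.272727+-1.038961=6.2338
k=2 src: inc=-1.038961, refl=-1.038961·-0.454545=0.4723; V=7.272727+-1.038961+0.472255=6.7060
k=3 load: inc=0.472255, refl=0.472255·-0.142857=-0.0675; V=6.233766+0.472255+-0.067465=6.6386
k=4 src: inc=-0.067465, refl=-0.067465·-0.454545=0.0307; V=6.706021+-0.067465+0.030666=6.6692
k=5 load: inc=0.030666, refl=0.030666·-0.142857=-0.0044; V=6.638556+0.030666+-0.004381=6.6648
k=6 src: inc=-0.004381, refl=-0.004381·-0.454545=0.0020; V=6.669222+-0.004381+0.001991=6.6668

0 0 source 7.2727
1 3 load 6.2338
2 6 source 6.7060
3 9 load 6.6386
4 12 source 6.6692
5 15 load 6.6648
6 18 source 6.6668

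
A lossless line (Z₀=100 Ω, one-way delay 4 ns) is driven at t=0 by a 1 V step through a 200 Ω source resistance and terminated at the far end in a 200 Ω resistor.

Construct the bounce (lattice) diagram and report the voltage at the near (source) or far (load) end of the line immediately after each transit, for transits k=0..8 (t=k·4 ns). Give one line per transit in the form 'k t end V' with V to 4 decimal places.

0 0 source 0.3333
1 4 load 0.4444
2 8 source 0.4815
3 12 load 0.4938
4 16 source 0.4979
5 20 load 0.4993
6 24 source 0.4998
7 28 load 0.4999
8 32 source 0.5000

Γ_L=0.333333, Γ_S=0.333333; launch V₁=1·100/300=0.333333
k=0 src: V=0.3333
k=1 load: inc=0.333333, refl=0.333333·0.333333=0.1111; V=0.000000+0.333333+0.111111=0.4444
k=2 src: inc=0.111111, refl=0.111111·0.333333=0.0370; V=0.333333+0.111111+0.037037=0.4815
k=3 load: inc=0.037037, refl=0.037037·0.333333=0.0123; V=0.444444+0.037037+0.012346=0.4938
k=4 src: inc=0.012346, refl=0.012346·0.333333=0.0041; V=0.481481+0.012346+0.004115=0.4979
k=5 load: inc=0.004115, refl=0.004115·0.333333=0.0014; V=0.493827+0.004115+0.001372=0.4993
k=6 src: inc=0.001372, refl=0.001372·0.333333=0.0005; V=0.497942+0.001372+0.000457=0.4998
k=7 load: inc=0.000457, refl=0.000457·0.333333=0.0002; V=0.499314+0.000457+0.000152=0.4999
k=8 src: inc=0.000152, refl=0.000152·0.333333=0.0001; V=0.499771+0.000152+0.000051=0.5000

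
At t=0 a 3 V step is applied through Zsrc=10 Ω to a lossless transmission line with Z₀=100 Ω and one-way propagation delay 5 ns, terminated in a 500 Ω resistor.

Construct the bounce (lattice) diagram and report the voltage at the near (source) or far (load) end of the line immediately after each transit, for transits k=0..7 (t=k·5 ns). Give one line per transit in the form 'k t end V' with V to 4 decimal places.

Γ_L=0.666667, Γ_S=-0.818182; launch V₁=3·100/110=2.727273
k=0 src: V=2.7273
k=1 load: inc=2.727273, refl=2.727273·0.666667=1.8182; V=0.000000+2.727273+1.818182=4.5455
k=2 src: inc=1.818182, refl=1.818182·-0.818182=-1.4876; V=2.727273+1.818182+-1.487603=3.0579
k=3 load: inc=-1.487603, refl=-1.487603·0.666667=-0.9917; V=4.545455+-1.487603+-0.991736=2.0661
k=4 src: inc=-0.991736, refl=-0.991736·-0.818182=0.8114; V=3.057851+-0.991736+0.811420=2.8775
k=5 load: inc=0.811420, refl=0.811420·0.666667=0.5409; V=2.066116+0.811420+0.540947=3.4185
k=6 src: inc=0.540947, refl=0.540947·-0.818182=-0.4426; V=2.877536+0.540947+-0.442593=2.9759
k=7 load: inc=-0.442593, refl=-0.442593·0.666667=-0.2951; V=3.418482+-0.442593+-0.295062=2.6808

0 0 source 2.7273
1 5 load 4.5455
2 10 source 3.0579
3 15 load 2.0661
4 20 source 2.8775
5 25 load 3.4185
6 30 source 2.9759
7 35 load 2.6808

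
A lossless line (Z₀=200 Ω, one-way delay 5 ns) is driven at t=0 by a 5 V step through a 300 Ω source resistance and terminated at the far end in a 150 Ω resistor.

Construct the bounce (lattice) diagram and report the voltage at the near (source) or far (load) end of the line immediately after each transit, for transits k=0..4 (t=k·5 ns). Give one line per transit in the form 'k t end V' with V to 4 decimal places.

0 0 source 2.0000
1 5 load 1.7143
2 10 source 1.6571
3 15 load 1.6653
4 20 source 1.6669

Γ_L=-0.142857, Γ_S=0.200000; launch V₁=5·200/500=2.000000
k=0 src: V=2.0000
k=1 load: inc=2.000000, refl=2.000000·-0.142857=-0.2857; V=0.000000+2.000000+-0.285714=1.7143
k=2 src: inc=-0.285714, refl=-0.285714·0.200000=-0.0571; V=2.000000+-0.285714+-0.057143=1.6571
k=3 load: inc=-0.057143, refl=-0.057143·-0.142857=0.0082; V=1.714286+-0.057143+0.008163=1.6653
k=4 src: inc=0.008163, refl=0.008163·0.200000=0.0016; V=1.657143+0.008163+0.001633=1.6669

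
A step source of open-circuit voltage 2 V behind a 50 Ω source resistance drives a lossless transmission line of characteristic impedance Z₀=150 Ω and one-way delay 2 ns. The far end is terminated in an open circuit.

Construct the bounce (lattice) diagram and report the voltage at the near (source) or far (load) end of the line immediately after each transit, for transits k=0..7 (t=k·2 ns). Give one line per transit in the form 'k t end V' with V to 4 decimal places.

Γ_L=1.000000, Γ_S=-0.500000; launch V₁=2·150/200=1.500000
k=0 src: V=1.5000
k=1 load: inc=1.500000, refl=1.500000·1.000000=1.5000; V=0.000000+1.500000+1.500000=3.0000
k=2 src: inc=1.500000, refl=1.500000·-0.500000=-0.7500; V=1.500000+1.500000+-0.750000=2.2500
k=3 load: inc=-0.750000, refl=-0.750000·1.000000=-0.7500; V=3.000000+-0.750000+-0.750000=1.5000
k=4 src: inc=-0.750000, refl=-0.750000·-0.500000=0.3750; V=2.250000+-0.750000+0.375000=1.8750
k=5 load: inc=0.375000, refl=0.375000·1.000000=0.3750; V=1.500000+0.375000+0.375000=2.2500
k=6 src: inc=0.375000, refl=0.375000·-0.500000=-0.1875; V=1.875000+0.375000+-0.187500=2.0625
k=7 load: inc=-0.187500, refl=-0.187500·1.000000=-0.1875; V=2.250000+-0.187500+-0.187500=1.8750

0 0 source 1.5000
1 2 load 3.0000
2 4 source 2.2500
3 6 load 1.5000
4 8 source 1.8750
5 10 load 2.2500
6 12 source 2.0625
7 14 load 1.8750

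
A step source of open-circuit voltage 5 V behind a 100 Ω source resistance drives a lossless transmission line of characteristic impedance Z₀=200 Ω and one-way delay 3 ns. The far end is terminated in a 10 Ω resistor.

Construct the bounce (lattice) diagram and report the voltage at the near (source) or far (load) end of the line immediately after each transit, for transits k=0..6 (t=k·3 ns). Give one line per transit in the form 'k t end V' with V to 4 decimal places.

0 0 source 3.3333
1 3 load 0.3175
2 6 source 1.3228
3 9 load 0.4132
4 12 source 0.7164
5 15 load 0.4421
6 18 source 0.5335

Γ_L=-0.904762, Γ_S=-0.333333; launch V₁=5·200/300=3.333333
k=0 src: V=3.3333
k=1 load: inc=3.333333, refl=3.333333·-0.904762=-3.0159; V=0.000000+3.333333+-3.015873=0.3175
k=2 src: inc=-3.015873, refl=-3.015873·-0.333333=1.0053; V=3.333333+-3.015873+1.005291=1.3228
k=3 load: inc=1.005291, refl=1.005291·-0.904762=-0.9095; V=0.317460+1.005291+-0.909549=0.4132
k=4 src: inc=-0.909549, refl=-0.909549·-0.333333=0.3032; V=1.322751+-0.909549+0.303183=0.7164
k=5 load: inc=0.303183, refl=0.303183·-0.904762=-0.2743; V=0.413202+0.303183+-0.274308=0.4421
k=6 src: inc=-0.274308, refl=-0.274308·-0.333333=0.0914; V=0.716385+-0.274308+0.091436=0.5335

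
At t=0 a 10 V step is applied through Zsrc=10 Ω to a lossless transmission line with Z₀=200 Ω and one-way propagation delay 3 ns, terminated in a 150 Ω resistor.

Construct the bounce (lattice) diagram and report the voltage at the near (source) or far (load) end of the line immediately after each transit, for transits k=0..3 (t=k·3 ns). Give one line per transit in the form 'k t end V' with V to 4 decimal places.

Γ_L=-0.142857, Γ_S=-0.904762; launch V₁=10·200/210=9.523810
k=0 src: V=9.5238
k=1 load: inc=9.523810, refl=9.523810·-0.142857=-1.3605; V=0.000000+9.523810+-1.360544=8.1633
k=2 src: inc=-1.360544, refl=-1.360544·-0.904762=1.2310; V=9.523810+-1.360544+1.230969=9.3942
k=3 load: inc=1.230969, refl=1.230969·-0.142857=-0.1759; V=8.163265+1.230969+-0.175853=9.2184

0 0 source 9.5238
1 3 load 8.1633
2 6 source 9.3942
3 9 load 9.2184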